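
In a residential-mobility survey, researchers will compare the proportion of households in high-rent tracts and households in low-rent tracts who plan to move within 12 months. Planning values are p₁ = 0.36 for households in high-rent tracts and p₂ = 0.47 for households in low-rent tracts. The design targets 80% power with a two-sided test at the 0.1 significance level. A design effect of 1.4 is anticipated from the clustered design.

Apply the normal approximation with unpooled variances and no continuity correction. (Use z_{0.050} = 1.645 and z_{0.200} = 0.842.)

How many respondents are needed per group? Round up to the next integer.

n = (z_{α/2} + z_β)² · [p₁(1−p₁) + p₂(1−p₂)] / (p₁ − p₂)²
  = (1.645 + 0.842)² · (0.36·0.64 + 0.47·0.53) / (-0.11)²
  = (2.487)² · (0.2304 + 0.2491) / 0.0121
  = 6.1852 · 0.4795 / 0.0121
  = 245.11
Design effect: 1.4 × 245.11 = 343.15.
Round up → n = 344 per group.

n = 344 per group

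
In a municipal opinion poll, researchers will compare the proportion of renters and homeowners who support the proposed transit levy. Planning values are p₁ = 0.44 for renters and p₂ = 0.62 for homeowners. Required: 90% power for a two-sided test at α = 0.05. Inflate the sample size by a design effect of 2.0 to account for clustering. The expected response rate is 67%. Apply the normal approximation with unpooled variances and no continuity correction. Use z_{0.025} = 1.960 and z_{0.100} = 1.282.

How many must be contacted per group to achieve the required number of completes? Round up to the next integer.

n = 467 per group

n = (z_{α/2} + z_β)² · [p₁(1−p₁) + p₂(1−p₂)] / (p₁ − p₂)²
  = (1.960 + 1.282)² · (0.44·0.56 + 0.62·0.38) / (-0.18)²
  = (3.242)² · (0.2464 + 0.2356) / 0.0324
  = 10.5106 · 0.4820 / 0.0324
  = 156.36
Design effect: 2.0 × 156.36 = 312.72.
Adjust for 67% response: 312.72 / 0.67 = 466.75.
Round up → n = 467 per group.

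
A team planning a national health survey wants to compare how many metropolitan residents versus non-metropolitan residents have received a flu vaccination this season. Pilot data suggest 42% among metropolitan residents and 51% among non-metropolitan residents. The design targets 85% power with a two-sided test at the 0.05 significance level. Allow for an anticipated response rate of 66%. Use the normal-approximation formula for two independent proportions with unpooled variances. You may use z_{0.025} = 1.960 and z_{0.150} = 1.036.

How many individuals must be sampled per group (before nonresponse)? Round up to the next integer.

n = (z_{α/2} + z_β)² · [p₁(1−p₁) + p₂(1−p₂)] / (p₁ − p₂)²
  = (1.960 + 1.036)² · (0.42·0.58 + 0.51·0.49) / (-0.09)²
  = (2.996)² · (0.2436 + 0.2499) / 0.0081
  = 8.9760 · 0.4935 / 0.0081
  = 546.87
Adjust for 66% response: 546.87 / 0.66 = 828.59.
Round up → n = 829 per group.

n = 829 per group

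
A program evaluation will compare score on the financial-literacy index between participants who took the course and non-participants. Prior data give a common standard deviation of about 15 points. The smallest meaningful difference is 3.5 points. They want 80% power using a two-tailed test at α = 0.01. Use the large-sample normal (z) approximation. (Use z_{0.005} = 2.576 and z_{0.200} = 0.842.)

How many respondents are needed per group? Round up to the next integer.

n = (z_{α/2} + z_β)² · (σ₁² + σ₂²) / δ²
  = (2.576 + 0.842)² · (2·15² = 450) / 3.5²
  = 11.6827 · 450 / 12.25
  = 429.16
Round up → n = 430 per group.

n = 430 per group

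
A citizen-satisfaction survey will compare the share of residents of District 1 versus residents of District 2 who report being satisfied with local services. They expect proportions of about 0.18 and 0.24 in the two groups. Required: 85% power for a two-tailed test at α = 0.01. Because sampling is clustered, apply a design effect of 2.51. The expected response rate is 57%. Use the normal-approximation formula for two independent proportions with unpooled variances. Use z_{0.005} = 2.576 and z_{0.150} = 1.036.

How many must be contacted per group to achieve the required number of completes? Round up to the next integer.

n = (z_{α/2} + z_β)² · [p₁(1−p₁) + p₂(1−p₂)] / (p₁ − p₂)²
  = (2.576 + 1.036)² · (0.18·0.82 + 0.24·0.76) / (-0.06)²
  = (3.612)² · (0.1476 + 0.1824) / 0.0036
  = 13.0465 · 0.3300 / 0.0036
  = 1195.93
Design effect: 2.51 × 1195.93 = 3001.79.
Adjust for 57% response: 3001.79 / 0.57 = 5266.30.
Round up → n = 5267 per group.

n = 5267 per group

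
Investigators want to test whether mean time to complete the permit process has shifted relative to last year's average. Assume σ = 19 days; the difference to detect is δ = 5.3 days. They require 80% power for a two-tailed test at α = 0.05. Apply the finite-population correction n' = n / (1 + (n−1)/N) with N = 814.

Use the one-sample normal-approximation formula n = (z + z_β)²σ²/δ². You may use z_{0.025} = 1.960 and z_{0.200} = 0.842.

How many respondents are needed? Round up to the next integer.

n = (z_{α/2} + z_β)² · σ² / δ²
  = (1.960 + 0.842)² · 19² / 5.3²
  = 7.8512 · 361 / 28.09
  = 100.90
Finite-population correction (N = 814): 100.90 / (1 + (100.90 − 1)/814) = 89.87.
Round up → n = 90.

n = 90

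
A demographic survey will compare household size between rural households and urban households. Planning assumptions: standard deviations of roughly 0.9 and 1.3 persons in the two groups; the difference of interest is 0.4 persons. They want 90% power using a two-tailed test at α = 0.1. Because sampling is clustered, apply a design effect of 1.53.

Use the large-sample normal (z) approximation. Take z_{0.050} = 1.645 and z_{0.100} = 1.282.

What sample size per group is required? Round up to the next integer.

n = (z_{α/2} + z_β)² · (σ₁² + σ₂²) / δ²
  = (1.645 + 1.282)² · (0.9² + 1.3² = 2.5) / 0.4²
  = 8.5673 · 2.5 / 0.16
  = 133.86
Design effect: 1.53 × 133.86 = 204.81.
Round up → n = 205 per group.

n = 205 per group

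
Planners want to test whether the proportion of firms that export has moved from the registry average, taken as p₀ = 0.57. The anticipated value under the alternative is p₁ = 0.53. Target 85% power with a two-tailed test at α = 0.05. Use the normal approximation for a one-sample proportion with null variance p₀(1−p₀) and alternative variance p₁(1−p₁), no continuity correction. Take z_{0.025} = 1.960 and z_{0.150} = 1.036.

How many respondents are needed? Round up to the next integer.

n = 1383

n = [z_{α/2}·√(p₀q₀) + z_β·√(p₁q₁)]² / (p₁ − p₀)²
  = [1.960·√(0.57·0.43) + 1.036·√(0.53·0.47)]² / (-0.04)²
  = [1.960·0.4951 + 1.036·0.4991]² / 0.0016
  = [1.4874]² / 0.0016
  = 1382.75
Round up → n = 1383.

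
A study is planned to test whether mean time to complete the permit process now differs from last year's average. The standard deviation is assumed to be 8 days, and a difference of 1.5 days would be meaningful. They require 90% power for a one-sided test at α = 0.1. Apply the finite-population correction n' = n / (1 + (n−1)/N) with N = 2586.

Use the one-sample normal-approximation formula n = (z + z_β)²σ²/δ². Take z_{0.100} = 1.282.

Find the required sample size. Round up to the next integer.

n = (z_α + z_β)² · σ² / δ²
  = (1.282 + 1.282)² · 8² / 1.5²
  = 6.5741 · 64 / 2.25
  = 187.00
Finite-population correction (N = 2586): 187.00 / (1 + (187.00 − 1)/2586) = 174.45.
Round up → n = 175.

n = 175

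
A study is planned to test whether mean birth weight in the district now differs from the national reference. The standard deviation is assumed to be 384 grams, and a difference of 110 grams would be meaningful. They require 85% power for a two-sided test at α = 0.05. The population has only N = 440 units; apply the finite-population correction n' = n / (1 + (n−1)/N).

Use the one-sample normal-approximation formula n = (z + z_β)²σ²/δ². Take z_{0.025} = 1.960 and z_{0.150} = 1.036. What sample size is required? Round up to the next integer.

n = (z_{α/2} + z_β)² · σ² / δ²
  = (1.960 + 1.036)² · 384² / 110²
  = 8.9760 · 147456 / 12100
  = 109.39
Finite-population correction (N = 440): 109.39 / (1 + (109.39 − 1)/440) = 87.77.
Round up → n = 88.

n = 88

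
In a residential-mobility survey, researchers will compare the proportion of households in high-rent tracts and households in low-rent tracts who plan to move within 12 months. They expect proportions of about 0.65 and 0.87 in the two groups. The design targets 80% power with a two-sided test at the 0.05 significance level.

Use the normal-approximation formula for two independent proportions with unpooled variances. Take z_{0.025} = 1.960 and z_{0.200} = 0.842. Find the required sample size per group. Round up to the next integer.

n = 56 per group

n = (z_{α/2} + z_β)² · [p₁(1−p₁) + p₂(1−p₂)] / (p₁ − p₂)²
  = (1.960 + 0.842)² · (0.65·0.35 + 0.87·0.13) / (-0.22)²
  = (2.802)² · (0.2275 + 0.1131) / 0.0484
  = 7.8512 · 0.3406 / 0.0484
  = 55.25
Round up → n = 56 per group.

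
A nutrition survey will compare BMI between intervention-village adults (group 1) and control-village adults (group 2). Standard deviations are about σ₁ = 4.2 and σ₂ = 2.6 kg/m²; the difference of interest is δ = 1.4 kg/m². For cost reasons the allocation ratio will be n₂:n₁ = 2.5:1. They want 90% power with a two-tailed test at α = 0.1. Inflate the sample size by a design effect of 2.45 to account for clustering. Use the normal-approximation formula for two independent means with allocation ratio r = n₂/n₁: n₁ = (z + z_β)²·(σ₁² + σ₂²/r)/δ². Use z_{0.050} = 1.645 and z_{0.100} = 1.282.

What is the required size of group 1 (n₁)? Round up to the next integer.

n₁ = 218

n₁ = (z_{α/2} + z_β)² · (σ₁² + σ₂²/r) / δ²
   = (1.645 + 1.282)² · (4.2² + 2.6²/2.5) / 1.4²
   = 8.5673 · (17.64 + 2.704) / 1.96
   = 8.5673 · 20.344 / 1.96
   = 88.93
Design effect: 2.45 × 88.93 = 217.87.
Round up → n₁ = 218; n₂ = r·n₁ = 2.5 × 218 = 545.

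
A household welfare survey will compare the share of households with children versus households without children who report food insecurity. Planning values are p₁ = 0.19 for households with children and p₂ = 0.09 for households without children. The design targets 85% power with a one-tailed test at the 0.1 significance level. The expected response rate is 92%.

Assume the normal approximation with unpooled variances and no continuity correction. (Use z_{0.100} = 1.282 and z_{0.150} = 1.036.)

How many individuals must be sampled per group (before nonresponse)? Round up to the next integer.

n = 138 per group

n = (z_α + z_β)² · [p₁(1−p₁) + p₂(1−p₂)] / (p₁ − p₂)²
  = (1.282 + 1.036)² · (0.19·0.81 + 0.09·0.91) / (0.10)²
  = (2.318)² · (0.1539 + 0.0819) / 0.0100
  = 5.3731 · 0.2358 / 0.0100
  = 126.70
Adjust for 92% response: 126.70 / 0.92 = 137.72.
Round up → n = 138 per group.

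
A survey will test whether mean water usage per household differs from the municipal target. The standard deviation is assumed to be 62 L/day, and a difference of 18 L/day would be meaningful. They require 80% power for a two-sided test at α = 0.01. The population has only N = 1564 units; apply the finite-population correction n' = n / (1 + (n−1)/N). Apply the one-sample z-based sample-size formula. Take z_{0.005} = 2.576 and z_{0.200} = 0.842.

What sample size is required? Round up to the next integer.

n = (z_{α/2} + z_β)² · σ² / δ²
  = (2.576 + 0.842)² · 62² / 18²
  = 11.6827 · 3844 / 324
  = 138.61
Finite-population correction (N = 1564): 138.61 / (1 + (138.61 − 1)/1564) = 127.40.
Round up → n = 128.

n = 128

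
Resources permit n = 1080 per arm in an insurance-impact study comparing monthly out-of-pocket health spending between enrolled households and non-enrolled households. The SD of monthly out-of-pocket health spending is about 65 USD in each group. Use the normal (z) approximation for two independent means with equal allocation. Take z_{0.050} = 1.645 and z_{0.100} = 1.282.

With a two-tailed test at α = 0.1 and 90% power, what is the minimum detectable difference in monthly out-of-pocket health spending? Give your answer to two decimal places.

δ = (z_{α/2} + z_β) · √((σ₁²+σ₂²)/n)
  = (1.645 + 1.282) · √(8450/1080)
  = 2.927 · √7.8241
  = 2.927 · 2.7972
  = 8.1873

Minimum detectable difference ≈ 8.19 USD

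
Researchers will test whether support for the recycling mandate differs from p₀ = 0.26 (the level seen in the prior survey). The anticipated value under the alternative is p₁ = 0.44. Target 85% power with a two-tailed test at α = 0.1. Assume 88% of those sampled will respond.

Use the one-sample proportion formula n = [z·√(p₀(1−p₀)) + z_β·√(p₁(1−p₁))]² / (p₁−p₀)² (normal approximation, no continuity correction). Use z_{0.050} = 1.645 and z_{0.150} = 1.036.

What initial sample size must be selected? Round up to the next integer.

n = [z_{α/2}·√(p₀q₀) + z_β·√(p₁q₁)]² / (p₁ − p₀)²
  = [1.645·√(0.26·0.74) + 1.036·√(0.44·0.56)]² / (0.18)²
  = [1.645·0.4386 + 1.036·0.4964]² / 0.0324
  = [1.2358]² / 0.0324
  = 47.14
Adjust for 88% response: 47.14 / 0.88 = 53.56.
Round up → n = 54.

n = 54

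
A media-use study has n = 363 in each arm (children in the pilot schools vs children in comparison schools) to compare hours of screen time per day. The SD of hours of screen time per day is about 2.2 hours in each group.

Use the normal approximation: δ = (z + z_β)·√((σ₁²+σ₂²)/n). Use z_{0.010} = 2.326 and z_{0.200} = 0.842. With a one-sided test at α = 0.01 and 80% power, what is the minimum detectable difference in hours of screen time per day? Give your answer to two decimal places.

δ = (z_α + z_β) · √((σ₁²+σ₂²)/n)
  = (2.326 + 0.842) · √(9.68/363)
  = 3.168 · √0.02667
  = 3.168 · 0.1633
  = 0.5173

Minimum detectable difference ≈ 0.52 hours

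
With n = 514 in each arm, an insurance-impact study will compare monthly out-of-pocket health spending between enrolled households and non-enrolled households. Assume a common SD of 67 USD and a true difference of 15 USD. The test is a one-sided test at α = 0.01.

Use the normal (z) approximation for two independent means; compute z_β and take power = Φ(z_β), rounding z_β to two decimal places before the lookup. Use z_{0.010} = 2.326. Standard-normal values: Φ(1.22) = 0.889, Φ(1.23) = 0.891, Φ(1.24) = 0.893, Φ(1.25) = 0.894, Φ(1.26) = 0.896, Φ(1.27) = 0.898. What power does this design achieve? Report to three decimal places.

z_β = δ·√(n/(σ₁²+σ₂²)) − z_α
    = 15 · √(514/8978) − 2.326
    = 15 · 0.23927 − 2.326
    = 3.5891 − 2.326 = 1.2631 → 1.26
Power = Φ(1.26) = 0.896.

Power ≈ 0.896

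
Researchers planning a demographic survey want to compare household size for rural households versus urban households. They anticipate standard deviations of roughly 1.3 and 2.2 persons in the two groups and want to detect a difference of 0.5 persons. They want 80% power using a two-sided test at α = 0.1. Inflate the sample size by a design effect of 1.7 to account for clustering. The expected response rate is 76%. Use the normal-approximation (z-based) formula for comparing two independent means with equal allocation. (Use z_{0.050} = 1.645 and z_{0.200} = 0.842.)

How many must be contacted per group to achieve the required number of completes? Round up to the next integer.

n = (z_{α/2} + z_β)² · (σ₁² + σ₂²) / δ²
  = (1.645 + 0.842)² · (1.3² + 2.2² = 6.53) / 0.5²
  = 6.1852 · 6.53 / 0.25
  = 161.56
Design effect: 1.7 × 161.56 = 274.65.
Adjust for 76% response: 274.65 / 0.76 = 361.38.
Round up → n = 362 per group.

n = 362 per group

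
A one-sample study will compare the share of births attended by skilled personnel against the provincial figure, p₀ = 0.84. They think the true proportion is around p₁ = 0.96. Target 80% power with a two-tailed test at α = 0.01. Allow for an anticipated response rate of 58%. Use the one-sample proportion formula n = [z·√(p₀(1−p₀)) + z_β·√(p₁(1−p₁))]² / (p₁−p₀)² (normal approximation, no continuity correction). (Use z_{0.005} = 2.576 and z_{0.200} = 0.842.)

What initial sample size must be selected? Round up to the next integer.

n = [z_{α/2}·√(p₀q₀) + z_β·√(p₁q₁)]² / (p₁ − p₀)²
  = [2.576·√(0.84·0.16) + 0.842·√(0.96·0.04)]² / (0.12)²
  = [2.576·0.3666 + 0.842·0.1960]² / 0.0144
  = [1.1094]² / 0.0144
  = 85.47
Adjust for 58% response: 85.47 / 0.58 = 147.36.
Round up → n = 148.

n = 148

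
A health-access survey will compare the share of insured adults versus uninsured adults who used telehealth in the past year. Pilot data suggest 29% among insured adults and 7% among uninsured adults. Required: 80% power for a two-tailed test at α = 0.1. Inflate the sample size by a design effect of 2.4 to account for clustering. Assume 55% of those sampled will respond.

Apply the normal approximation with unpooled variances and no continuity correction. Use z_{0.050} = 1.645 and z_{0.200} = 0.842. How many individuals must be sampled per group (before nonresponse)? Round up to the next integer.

n = (z_{α/2} + z_β)² · [p₁(1−p₁) + p₂(1−p₂)] / (p₁ − p₂)²
  = (1.645 + 0.842)² · (0.29·0.71 + 0.07·0.93) / (0.22)²
  = (2.487)² · (0.2059 + 0.0651) / 0.0484
  = 6.1852 · 0.2710 / 0.0484
  = 34.63
Design effect: 2.4 × 34.63 = 83.12.
Adjust for 55% response: 83.12 / 0.55 = 151.12.
Round up → n = 152 per group.

n = 152 per group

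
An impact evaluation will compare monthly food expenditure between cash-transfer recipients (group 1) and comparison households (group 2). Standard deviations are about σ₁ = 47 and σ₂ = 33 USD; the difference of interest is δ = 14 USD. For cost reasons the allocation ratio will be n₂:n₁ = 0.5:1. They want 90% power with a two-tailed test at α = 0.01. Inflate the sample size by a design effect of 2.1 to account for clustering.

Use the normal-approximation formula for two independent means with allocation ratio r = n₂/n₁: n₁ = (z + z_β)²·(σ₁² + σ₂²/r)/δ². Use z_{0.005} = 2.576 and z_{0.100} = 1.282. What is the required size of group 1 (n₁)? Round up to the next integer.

n₁ = (z_{α/2} + z_β)² · (σ₁² + σ₂²/r) / δ²
   = (2.576 + 1.282)² · (47² + 33²/0.5) / 14²
   = 14.8842 · (2209 + 2178) / 196
   = 14.8842 · 4387 / 196
   = 333.15
Design effect: 2.1 × 333.15 = 699.61.
Round up → n₁ = 700; n₂ = r·n₁ = 0.5 × 700 = 350.

n₁ = 700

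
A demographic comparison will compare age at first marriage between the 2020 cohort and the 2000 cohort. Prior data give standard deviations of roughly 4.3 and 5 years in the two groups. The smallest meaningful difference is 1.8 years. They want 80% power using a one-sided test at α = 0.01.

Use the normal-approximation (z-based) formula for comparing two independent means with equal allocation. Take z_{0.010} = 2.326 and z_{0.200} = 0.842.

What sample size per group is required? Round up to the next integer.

n = 135 per group

n = (z_α + z_β)² · (σ₁² + σ₂²) / δ²
  = (2.326 + 0.842)² · (4.3² + 5² = 43.49) / 1.8²
  = 10.0362 · 43.49 / 3.24
  = 134.71
Round up → n = 135 per group.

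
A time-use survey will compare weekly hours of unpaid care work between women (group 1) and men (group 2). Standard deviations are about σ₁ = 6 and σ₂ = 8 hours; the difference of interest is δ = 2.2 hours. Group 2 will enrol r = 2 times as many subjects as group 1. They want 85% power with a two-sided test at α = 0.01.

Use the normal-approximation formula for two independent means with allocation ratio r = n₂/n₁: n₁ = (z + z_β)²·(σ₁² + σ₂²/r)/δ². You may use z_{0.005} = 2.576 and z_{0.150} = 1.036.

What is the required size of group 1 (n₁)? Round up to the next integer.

n₁ = (z_{α/2} + z_β)² · (σ₁² + σ₂²/r) / δ²
   = (2.576 + 1.036)² · (6² + 8²/2) / 2.2²
   = 13.0465 · (36 + 32) / 4.84
   = 13.0465 · 68 / 4.84
   = 183.30
Round up → n₁ = 184; n₂ = r·n₁ = 2 × 184 = 368.

n₁ = 184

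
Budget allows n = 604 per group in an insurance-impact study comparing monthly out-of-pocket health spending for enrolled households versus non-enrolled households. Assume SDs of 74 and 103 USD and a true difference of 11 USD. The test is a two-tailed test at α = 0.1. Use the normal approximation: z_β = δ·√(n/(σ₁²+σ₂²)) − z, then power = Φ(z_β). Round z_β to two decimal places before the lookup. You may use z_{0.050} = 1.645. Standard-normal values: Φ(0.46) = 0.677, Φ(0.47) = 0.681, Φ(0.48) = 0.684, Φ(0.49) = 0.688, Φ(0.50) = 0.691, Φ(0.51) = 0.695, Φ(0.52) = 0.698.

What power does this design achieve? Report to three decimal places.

z_β = δ·√(n/(σ₁²+σ₂²)) − z_{α/2}
    = 11 · √(604/16085) − 1.645
    = 11 · 0.19378 − 1.645
    = 2.1316 − 1.645 = 0.4866 → 0.49
Power = Φ(0.49) = 0.688.

Power ≈ 0.688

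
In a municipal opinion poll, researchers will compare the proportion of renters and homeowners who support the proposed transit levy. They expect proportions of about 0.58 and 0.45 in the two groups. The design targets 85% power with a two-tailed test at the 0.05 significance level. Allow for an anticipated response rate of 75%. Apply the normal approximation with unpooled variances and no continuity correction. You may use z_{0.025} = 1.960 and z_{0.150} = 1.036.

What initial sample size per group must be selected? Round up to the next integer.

n = 348 per group

n = (z_{α/2} + z_β)² · [p₁(1−p₁) + p₂(1−p₂)] / (p₁ − p₂)²
  = (1.960 + 1.036)² · (0.58·0.42 + 0.45·0.55) / (0.13)²
  = (2.996)² · (0.2436 + 0.2475) / 0.0169
  = 8.9760 · 0.4911 / 0.0169
  = 260.84
Adjust for 75% response: 260.84 / 0.75 = 347.78.
Round up → n = 348 per group.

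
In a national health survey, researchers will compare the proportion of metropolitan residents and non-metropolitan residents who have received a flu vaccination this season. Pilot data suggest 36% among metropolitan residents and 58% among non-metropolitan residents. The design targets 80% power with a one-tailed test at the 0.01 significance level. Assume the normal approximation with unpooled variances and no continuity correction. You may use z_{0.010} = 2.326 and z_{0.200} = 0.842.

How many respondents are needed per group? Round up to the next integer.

n = 99 per group

n = (z_α + z_β)² · [p₁(1−p₁) + p₂(1−p₂)] / (p₁ − p₂)²
  = (2.326 + 0.842)² · (0.36·0.64 + 0.58·0.42) / (-0.22)²
  = (3.168)² · (0.2304 + 0.2436) / 0.0484
  = 10.0362 · 0.4740 / 0.0484
  = 98.29
Round up → n = 99 per group.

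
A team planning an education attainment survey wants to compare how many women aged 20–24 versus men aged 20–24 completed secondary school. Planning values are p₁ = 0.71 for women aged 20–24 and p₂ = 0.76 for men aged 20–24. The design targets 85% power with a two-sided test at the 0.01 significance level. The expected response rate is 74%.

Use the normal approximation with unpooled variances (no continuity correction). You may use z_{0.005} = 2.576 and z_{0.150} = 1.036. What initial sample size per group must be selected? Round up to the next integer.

n = (z_{α/2} + z_β)² · [p₁(1−p₁) + p₂(1−p₂)] / (p₁ − p₂)²
  = (2.576 + 1.036)² · (0.71·0.29 + 0.76·0.24) / (-0.05)²
  = (3.612)² · (0.2059 + 0.1824) / 0.0025
  = 13.0465 · 0.3883 / 0.0025
  = 2026.39
Adjust for 74% response: 2026.39 / 0.74 = 2738.36.
Round up → n = 2739 per group.

n = 2739 per group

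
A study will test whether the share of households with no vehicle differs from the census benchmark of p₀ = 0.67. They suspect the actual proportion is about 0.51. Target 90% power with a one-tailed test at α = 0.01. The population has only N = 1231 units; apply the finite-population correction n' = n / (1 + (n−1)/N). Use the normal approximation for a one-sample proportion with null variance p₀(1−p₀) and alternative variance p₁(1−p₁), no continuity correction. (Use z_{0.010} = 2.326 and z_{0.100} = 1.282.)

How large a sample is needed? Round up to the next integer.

n = [z_α·√(p₀q₀) + z_β·√(p₁q₁)]² / (p₁ − p₀)²
  = [2.326·√(0.67·0.33) + 1.282·√(0.51·0.49)]² / (-0.16)²
  = [2.326·0.4702 + 1.282·0.4999]² / 0.0256
  = [1.7346]² / 0.0256
  = 117.53
Finite-population correction (N = 1231): 117.53 / (1 + (117.53 − 1)/1231) = 107.37.
Round up → n = 108.

n = 108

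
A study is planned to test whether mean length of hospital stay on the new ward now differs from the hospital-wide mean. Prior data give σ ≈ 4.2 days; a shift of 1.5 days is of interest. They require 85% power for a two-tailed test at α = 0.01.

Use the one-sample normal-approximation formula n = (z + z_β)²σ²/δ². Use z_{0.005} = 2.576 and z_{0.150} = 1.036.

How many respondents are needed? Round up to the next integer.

n = (z_{α/2} + z_β)² · σ² / δ²
  = (2.576 + 1.036)² · 4.2² / 1.5²
  = 13.0465 · 17.64 / 2.25
  = 102.28
Round up → n = 103.

n = 103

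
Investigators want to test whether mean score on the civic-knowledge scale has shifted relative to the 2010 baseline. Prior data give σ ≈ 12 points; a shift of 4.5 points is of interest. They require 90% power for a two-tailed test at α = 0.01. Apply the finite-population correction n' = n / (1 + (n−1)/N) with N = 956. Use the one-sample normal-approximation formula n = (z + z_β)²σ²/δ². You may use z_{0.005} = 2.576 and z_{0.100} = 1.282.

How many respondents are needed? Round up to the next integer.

n = (z_{α/2} + z_β)² · σ² / δ²
  = (2.576 + 1.282)² · 12² / 4.5²
  = 14.8842 · 144 / 20.25
  = 105.84
Finite-population correction (N = 956): 105.84 / (1 + (105.84 − 1)/956) = 95.38.
Round up → n = 96.

n = 96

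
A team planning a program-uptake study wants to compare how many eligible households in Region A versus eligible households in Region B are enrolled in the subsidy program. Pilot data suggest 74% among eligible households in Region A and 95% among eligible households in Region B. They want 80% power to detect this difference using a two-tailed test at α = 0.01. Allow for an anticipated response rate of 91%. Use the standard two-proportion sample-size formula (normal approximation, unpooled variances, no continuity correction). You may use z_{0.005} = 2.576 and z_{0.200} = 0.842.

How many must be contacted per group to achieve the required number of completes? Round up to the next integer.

n = 70 per group

n = (z_{α/2} + z_β)² · [p₁(1−p₁) + p₂(1−p₂)] / (p₁ − p₂)²
  = (2.576 + 0.842)² · (0.74·0.26 + 0.95·0.05) / (-0.21)²
  = (3.418)² · (0.1924 + 0.0475) / 0.0441
  = 11.6827 · 0.2399 / 0.0441
  = 63.55
Adjust for 91% response: 63.55 / 0.91 = 69.84.
Round up → n = 70 per group.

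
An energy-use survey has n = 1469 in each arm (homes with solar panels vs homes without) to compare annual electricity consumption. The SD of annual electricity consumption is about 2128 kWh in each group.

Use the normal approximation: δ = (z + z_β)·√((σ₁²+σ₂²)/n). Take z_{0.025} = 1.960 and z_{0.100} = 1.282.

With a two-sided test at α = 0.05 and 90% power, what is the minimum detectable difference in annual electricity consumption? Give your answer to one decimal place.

δ = (z_{α/2} + z_β) · √((σ₁²+σ₂²)/n)
  = (1.960 + 1.282) · √(9056768/1469)
  = 3.242 · √6165.3
  = 3.242 · 78.5192
  = 254.5592

Minimum detectable difference ≈ 254.6 kWh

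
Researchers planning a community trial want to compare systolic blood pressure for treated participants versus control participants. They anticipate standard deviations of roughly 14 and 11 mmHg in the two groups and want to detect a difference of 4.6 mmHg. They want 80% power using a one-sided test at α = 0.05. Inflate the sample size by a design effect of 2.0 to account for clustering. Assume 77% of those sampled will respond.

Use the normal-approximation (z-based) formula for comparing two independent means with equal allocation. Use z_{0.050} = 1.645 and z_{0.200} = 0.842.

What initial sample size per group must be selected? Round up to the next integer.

n = (z_α + z_β)² · (σ₁² + σ₂²) / δ²
  = (1.645 + 0.842)² · (14² + 11² = 317) / 4.6²
  = 6.1852 · 317 / 21.16
  = 92.66
Design effect: 2.0 × 92.66 = 185.32.
Adjust for 77% response: 185.32 / 0.77 = 240.68.
Round up → n = 241 per group.

n = 241 per group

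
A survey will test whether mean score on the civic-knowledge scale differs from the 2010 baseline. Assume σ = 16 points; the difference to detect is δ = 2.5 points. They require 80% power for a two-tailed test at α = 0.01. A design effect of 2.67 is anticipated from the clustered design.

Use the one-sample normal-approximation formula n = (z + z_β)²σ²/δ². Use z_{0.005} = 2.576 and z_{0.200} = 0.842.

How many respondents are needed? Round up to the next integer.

n = 1278

n = (z_{α/2} + z_β)² · σ² / δ²
  = (2.576 + 0.842)² · 16² / 2.5²
  = 11.6827 · 256 / 6.25
  = 478.52
Design effect: 2.67 × 478.52 = 1277.66.
Round up → n = 1278.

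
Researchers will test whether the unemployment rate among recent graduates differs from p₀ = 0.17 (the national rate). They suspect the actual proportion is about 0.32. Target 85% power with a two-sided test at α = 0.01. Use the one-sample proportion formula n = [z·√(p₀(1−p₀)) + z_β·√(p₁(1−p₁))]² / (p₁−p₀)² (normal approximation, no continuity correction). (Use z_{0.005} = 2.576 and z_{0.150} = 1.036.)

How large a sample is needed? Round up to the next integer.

n = [z_{α/2}·√(p₀q₀) + z_β·√(p₁q₁)]² / (p₁ − p₀)²
  = [2.576·√(0.17·0.83) + 1.036·√(0.32·0.68)]² / (0.15)²
  = [2.576·0.3756 + 1.036·0.4665]² / 0.0225
  = [1.4509]² / 0.0225
  = 93.56
Round up → n = 94.

n = 94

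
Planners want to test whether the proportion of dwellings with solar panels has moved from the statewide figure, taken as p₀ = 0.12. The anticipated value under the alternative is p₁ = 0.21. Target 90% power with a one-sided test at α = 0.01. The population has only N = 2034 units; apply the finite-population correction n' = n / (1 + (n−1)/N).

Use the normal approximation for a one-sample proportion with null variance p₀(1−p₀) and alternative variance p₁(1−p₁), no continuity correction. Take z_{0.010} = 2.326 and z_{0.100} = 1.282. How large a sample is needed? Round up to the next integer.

n = 184

n = [z_α·√(p₀q₀) + z_β·√(p₁q₁)]² / (p₁ − p₀)²
  = [2.326·√(0.12·0.88) + 1.282·√(0.21·0.79)]² / (0.09)²
  = [2.326·0.3250 + 1.282·0.4073]² / 0.0081
  = [1.2780]² / 0.0081
  = 201.65
Finite-population correction (N = 2034): 201.65 / (1 + (201.65 − 1)/2034) = 183.54.
Round up → n = 184.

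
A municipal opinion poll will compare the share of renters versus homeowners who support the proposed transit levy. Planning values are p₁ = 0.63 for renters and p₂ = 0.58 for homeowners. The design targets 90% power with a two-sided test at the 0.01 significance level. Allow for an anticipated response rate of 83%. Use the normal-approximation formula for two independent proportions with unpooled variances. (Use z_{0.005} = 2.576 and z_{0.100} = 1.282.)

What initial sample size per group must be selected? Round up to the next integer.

n = 3420 per group

n = (z_{α/2} + z_β)² · [p₁(1−p₁) + p₂(1−p₂)] / (p₁ − p₂)²
  = (2.576 + 1.282)² · (0.63·0.37 + 0.58·0.42) / (0.05)²
  = (3.858)² · (0.2331 + 0.2436) / 0.0025
  = 14.8842 · 0.4767 / 0.0025
  = 2838.11
Adjust for 83% response: 2838.11 / 0.83 = 3419.41.
Round up → n = 3420 per group.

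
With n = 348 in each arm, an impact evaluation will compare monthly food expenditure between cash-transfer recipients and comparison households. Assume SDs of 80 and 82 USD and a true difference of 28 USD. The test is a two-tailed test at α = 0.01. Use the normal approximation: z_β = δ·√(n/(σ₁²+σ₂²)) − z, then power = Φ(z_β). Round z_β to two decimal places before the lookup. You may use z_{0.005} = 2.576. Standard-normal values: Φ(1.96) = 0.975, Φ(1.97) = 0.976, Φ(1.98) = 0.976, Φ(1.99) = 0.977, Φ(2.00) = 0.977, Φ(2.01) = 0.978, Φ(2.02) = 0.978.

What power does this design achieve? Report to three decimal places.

z_β = δ·√(n/(σ₁²+σ₂²)) − z_{α/2}
    = 28 · √(348/13124) − 2.576
    = 28 · 0.16284 − 2.576
    = 4.5595 − 2.576 = 1.9835 → 1.98
Power = Φ(1.98) = 0.976.

Power ≈ 0.976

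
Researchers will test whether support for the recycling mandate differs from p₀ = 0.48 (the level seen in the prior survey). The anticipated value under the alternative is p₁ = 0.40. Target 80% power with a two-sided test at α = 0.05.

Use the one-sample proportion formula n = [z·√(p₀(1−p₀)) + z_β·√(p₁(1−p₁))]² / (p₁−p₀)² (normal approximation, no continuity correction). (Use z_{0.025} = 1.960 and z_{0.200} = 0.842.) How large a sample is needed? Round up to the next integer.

n = 303

n = [z_{α/2}·√(p₀q₀) + z_β·√(p₁q₁)]² / (p₁ − p₀)²
  = [1.960·√(0.48·0.52) + 0.842·√(0.40·0.60)]² / (-0.08)²
  = [1.960·0.4996 + 0.842·0.4899]² / 0.0064
  = [1.3917]² / 0.0064
  = 302.63
Round up → n = 303.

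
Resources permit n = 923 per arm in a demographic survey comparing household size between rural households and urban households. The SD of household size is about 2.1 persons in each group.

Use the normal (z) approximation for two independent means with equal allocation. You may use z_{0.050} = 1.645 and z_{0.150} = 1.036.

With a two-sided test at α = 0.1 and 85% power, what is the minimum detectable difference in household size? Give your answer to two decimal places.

δ = (z_{α/2} + z_β) · √((σ₁²+σ₂²)/n)
  = (1.645 + 1.036) · √(8.82/923)
  = 2.681 · √0.00956
  = 2.681 · 0.0978
  = 0.2621

Minimum detectable difference ≈ 0.26 persons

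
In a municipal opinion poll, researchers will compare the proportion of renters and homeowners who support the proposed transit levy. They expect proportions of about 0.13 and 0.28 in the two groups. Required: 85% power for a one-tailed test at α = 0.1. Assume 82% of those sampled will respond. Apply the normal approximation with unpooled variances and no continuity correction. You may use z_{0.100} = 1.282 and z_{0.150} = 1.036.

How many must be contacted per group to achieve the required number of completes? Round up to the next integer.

n = (z_α + z_β)² · [p₁(1−p₁) + p₂(1−p₂)] / (p₁ − p₂)²
  = (1.282 + 1.036)² · (0.13·0.87 + 0.28·0.72) / (-0.15)²
  = (2.318)² · (0.1131 + 0.2016) / 0.0225
  = 5.3731 · 0.3147 / 0.0225
  = 75.15
Adjust for 82% response: 75.15 / 0.82 = 91.65.
Round up → n = 92 per group.

n = 92 per group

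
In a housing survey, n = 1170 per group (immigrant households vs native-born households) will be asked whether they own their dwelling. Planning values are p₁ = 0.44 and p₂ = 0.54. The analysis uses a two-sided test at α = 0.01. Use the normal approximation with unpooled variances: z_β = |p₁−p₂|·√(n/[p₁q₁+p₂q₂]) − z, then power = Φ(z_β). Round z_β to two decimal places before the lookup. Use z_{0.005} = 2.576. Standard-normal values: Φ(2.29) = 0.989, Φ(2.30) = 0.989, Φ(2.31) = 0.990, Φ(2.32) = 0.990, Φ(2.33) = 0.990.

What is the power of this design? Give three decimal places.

Power ≈ 0.989

z_β = |p₁−p₂|·√(n/[p₁q₁+p₂q₂]) − z_{α/2}
    = 0.10 · √(1170/0.4948) − 2.576
    = 0.10 · 48.6271 − 2.576
    = 4.8627 − 2.576 = 2.2867 → 2.29
Power = Φ(2.29) = 0.989.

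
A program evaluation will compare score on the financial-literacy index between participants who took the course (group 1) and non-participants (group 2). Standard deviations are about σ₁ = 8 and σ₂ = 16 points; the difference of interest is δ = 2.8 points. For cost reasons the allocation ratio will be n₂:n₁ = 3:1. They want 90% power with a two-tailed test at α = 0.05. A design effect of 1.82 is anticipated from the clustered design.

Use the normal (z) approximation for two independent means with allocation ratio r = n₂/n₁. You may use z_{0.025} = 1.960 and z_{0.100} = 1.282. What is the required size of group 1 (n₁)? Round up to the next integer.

n₁ = (z_{α/2} + z_β)² · (σ₁² + σ₂²/r) / δ²
   = (1.960 + 1.282)² · (8² + 16²/3) / 2.8²
   = 10.5106 · (64 + 85.3333) / 7.84
   = 10.5106 · 149.3333 / 7.84
   = 200.20
Design effect: 1.82 × 200.20 = 364.37.
Round up → n₁ = 365; n₂ = r·n₁ = 3 × 365 = 1095.

n₁ = 365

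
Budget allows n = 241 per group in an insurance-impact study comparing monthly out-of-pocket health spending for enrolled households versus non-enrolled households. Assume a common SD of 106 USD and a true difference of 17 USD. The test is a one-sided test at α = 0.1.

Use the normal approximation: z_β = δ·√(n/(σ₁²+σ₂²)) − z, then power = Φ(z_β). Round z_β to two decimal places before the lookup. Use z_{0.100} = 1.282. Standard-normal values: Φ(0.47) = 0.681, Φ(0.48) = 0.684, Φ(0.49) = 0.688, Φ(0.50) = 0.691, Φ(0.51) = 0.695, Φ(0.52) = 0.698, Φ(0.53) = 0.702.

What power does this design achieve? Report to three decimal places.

z_β = δ·√(n/(σ₁²+σ₂²)) − z_α
    = 17 · √(241/22472) − 1.282
    = 17 · 0.10356 − 1.282
    = 1.7605 − 1.282 = 0.4785 → 0.48
Power = Φ(0.48) = 0.684.

Power ≈ 0.684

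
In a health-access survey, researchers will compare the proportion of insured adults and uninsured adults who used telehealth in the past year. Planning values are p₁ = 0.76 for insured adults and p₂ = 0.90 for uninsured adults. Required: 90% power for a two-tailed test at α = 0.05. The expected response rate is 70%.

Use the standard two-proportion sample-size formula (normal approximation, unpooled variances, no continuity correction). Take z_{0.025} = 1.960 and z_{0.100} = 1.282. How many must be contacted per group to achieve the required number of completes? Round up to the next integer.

n = 209 per group

n = (z_{α/2} + z_β)² · [p₁(1−p₁) + p₂(1−p₂)] / (p₁ − p₂)²
  = (1.960 + 1.282)² · (0.76·0.24 + 0.90·0.10) / (-0.14)²
  = (3.242)² · (0.1824 + 0.0900) / 0.0196
  = 10.5106 · 0.2724 / 0.0196
  = 146.08
Adjust for 70% response: 146.08 / 0.70 = 208.68.
Round up → n = 209 per group.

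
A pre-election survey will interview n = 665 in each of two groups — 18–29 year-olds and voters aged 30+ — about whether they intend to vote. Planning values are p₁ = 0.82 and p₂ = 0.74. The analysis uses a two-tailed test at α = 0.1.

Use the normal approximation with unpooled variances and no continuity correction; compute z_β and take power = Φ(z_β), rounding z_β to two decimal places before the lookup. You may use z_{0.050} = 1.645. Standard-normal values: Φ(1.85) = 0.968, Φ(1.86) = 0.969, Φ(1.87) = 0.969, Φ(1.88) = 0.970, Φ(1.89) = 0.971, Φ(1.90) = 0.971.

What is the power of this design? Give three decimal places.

Power ≈ 0.971

z_β = |p₁−p₂|·√(n/[p₁q₁+p₂q₂]) − z_{α/2}
    = 0.08 · √(665/0.3400) − 1.645
    = 0.08 · 44.2254 − 1.645
    = 3.5380 − 1.645 = 1.8930 → 1.89
Power = Φ(1.89) = 0.971.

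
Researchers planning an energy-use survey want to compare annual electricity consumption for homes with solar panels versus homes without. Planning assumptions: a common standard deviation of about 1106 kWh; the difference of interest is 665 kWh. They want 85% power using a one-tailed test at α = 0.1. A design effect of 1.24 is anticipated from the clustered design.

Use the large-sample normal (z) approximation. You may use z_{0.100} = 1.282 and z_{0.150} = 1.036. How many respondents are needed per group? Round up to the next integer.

n = (z_α + z_β)² · (σ₁² + σ₂²) / δ²
  = (1.282 + 1.036)² · (2·1106² = 2446472) / 665²
  = 5.3731 · 2446472 / 442225
  = 29.73
Design effect: 1.24 × 29.73 = 36.86.
Round up → n = 37 per group.

n = 37 per group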